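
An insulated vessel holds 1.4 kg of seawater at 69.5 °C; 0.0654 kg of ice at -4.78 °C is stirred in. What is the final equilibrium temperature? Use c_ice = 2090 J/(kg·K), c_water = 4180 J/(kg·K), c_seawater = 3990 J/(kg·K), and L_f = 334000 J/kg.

T_f ≈ 62.4 °C

Energy balance with sensible and latent terms:
ice -4.78→0 °C: 0.0654×2090×4.78 = 653.36
  latent heat to melt: 0.0654×334000 = 21844
  warm the meltwater: 273.37 T
  seawater: 5586(T − 69.5)
5859.4 T = 388227 − 22497 = 365730
T ≈ 62.42 °C — above 0 °C, consistent with complete melting.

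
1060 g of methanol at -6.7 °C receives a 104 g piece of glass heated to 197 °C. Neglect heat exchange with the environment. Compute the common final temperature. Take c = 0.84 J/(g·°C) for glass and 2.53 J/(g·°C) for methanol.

Heat gained plus heat lost sum to zero:
104*0.84*(T − 197) + 1060*2.53*(T − (-6.7)) = 0
(87.36 + 2681.8) T = 87.36*197 + 2681.8*(-6.7)
T ≈ -0.27 °C

T_f ≈ -0.3 °C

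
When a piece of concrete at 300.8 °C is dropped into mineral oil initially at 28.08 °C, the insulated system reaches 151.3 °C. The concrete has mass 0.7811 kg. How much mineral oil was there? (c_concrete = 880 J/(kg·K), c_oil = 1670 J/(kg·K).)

m ≈ 0.499 kg

Heat lost by the concrete = heat gained by the oil:
0.7811·880·(300.8 − 151.3) = m·1670·(151.3 − 28.08)
205777 m = 102762  ⇒  m ≈ 0.4994 kg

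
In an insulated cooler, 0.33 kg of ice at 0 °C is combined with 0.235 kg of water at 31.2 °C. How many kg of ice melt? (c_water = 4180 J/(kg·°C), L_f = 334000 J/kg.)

m_melted ≈ 0.0918 kg

Water can give up m c ΔT = 0.235·4180·31.2 = 30648 J before reaching 0 °C.
To melt every bit of ice: 0.33·334000 = 110220 J.
That's not enough to melt it all — equilibrium is at 0 °C with ice remaining.
Mass melted = 30648/334000 ≈ 0.09176 kg.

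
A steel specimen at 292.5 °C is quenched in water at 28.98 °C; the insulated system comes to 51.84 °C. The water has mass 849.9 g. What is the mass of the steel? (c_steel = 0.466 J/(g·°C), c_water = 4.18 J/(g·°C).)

m ≈ 724 g

Heat gained plus heat lost sum to zero:
m×0.466×(51.84 − 292.5) + 849.9×4.18×(51.84 − 28.98) = 0
-112.15 m = -81212
m = -81212/-112.15 ≈ 724.2 g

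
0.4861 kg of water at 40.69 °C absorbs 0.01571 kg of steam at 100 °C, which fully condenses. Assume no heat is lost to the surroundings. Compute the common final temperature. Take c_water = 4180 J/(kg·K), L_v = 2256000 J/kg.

Taking heat into each body as positive, Σ m c ΔT = 0:
condense steam: −0.01571·2256000 = −35442
  condensed water 100 °C→T: 65.67(T − 100)
  water warms: 0.4861·4180·(T − 40.69) = 2031.9(T − 40.69)
2097.6 T = 35442 + 6566.8 + 82678 = 124686
T ≈ 59.44 °C — below 100 °C, confirming all the steam condensed.

T_f ≈ 59.4 °C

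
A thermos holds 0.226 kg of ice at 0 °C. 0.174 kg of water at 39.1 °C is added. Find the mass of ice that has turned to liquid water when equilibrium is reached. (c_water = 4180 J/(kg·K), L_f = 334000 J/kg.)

Heat available from the water dropping to 0 °C: 0.174×4180×39.1 = 28438 J.
Melting all 0.226 kg of ice would need 0.226×334000 = 75484 J.
That's not enough to melt it all — equilibrium is at 0 °C with ice remaining.
m_melted×334000 = 28438  ⇒  m_melted ≈ 0.08514 kg.

m_melted ≈ 0.0851 kg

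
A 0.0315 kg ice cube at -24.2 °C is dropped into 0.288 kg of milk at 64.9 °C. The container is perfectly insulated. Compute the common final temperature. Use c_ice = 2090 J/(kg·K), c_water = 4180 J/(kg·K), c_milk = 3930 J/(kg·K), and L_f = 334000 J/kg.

Heat gained plus heat lost sum to zero:
ice -24.2→0 °C: 0.0315×2090×24.2 = 1593.2; melt ice: 0.0315×334000 = 10521; warm the meltwater: 131.67 T; milk: 1131.8(T − 64.9)
1263.5 T = 73456 − 12114 = 61342
T ≈ 48.55 °C. Since T > 0 °C, the all-ice-melts assumption holds.

T_f ≈ 48.5 °C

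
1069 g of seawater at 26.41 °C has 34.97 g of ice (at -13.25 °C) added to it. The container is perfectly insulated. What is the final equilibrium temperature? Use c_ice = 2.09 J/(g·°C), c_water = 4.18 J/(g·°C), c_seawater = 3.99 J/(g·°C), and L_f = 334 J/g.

T_f ≈ 22.7 °C

Setting the total heat transfer to zero:
warm ice to 0 °C: 34.97×2.09×(0 − (-13.25)) = 968.41
  melt ice: 34.97×334 = 11680
  meltwater 0→T: 34.97×4.18×T = 146.17 T
  seawater cools: 1069×3.99×(T − 26.41) = 4265.3(T − 26.41)
4411.5 T = 112647 − 12648 = 99998
T ≈ 22.67 °C (positive, so assuming full melt was valid).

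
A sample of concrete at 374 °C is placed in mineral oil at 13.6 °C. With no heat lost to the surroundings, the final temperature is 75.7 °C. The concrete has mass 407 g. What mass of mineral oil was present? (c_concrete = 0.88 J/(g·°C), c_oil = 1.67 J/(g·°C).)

m ≈ 1030 g

Conservation of energy gives ΣQ = 0:
407·0.88·(75.7 − 374) + m·1.67·(75.7 − 13.6) = 0
103.71 m = 106839
m = 106839/103.71 ≈ 1030 g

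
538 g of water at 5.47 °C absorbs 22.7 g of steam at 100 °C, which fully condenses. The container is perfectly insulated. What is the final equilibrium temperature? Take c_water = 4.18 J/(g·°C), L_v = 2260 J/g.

T_f ≈ 31.2 °C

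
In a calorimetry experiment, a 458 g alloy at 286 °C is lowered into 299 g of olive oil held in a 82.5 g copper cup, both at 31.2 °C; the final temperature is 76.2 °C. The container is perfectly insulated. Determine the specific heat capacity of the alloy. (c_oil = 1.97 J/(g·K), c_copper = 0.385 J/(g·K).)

c ≈ 0.291 J/(g·K)

Taking heat into each body as positive, Σ m c ΔT = 0:
458×c×(76.2 − 286) + 299×1.97×(76.2 − 31.2) + 82.5×0.385×(76.2 − 31.2) = 0
-96088 c = -27936
c = -27936/-96088 ≈ 0.2907 J/(g·K)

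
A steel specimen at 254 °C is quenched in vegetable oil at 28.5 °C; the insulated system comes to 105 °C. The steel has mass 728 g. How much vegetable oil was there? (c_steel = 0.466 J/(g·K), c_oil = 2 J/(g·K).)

Energy conservation, ΣQ = 0:
728×0.466×(105 − 254) + m×2×(105 − 28.5) = 0
153 m = 50548
m = 50548/153 ≈ 330.4 g

m ≈ 330 g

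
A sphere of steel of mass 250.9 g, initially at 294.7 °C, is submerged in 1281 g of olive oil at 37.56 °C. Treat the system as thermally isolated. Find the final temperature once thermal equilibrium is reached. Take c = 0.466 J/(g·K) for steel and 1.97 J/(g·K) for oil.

T_f ≈ 48.9 °C

Conservation of energy gives ΣQ = 0:
250.9·0.466·(T − 294.7) + 1281·1.97·(T − 37.56) = 0
116.92(T − 294.7) + 2523.6(T − 37.56) = 0
(116.92 + 2523.6) T = 116.92·294.7 + 2523.6·37.56
T = 129241/2640.5 ≈ 48.95 °C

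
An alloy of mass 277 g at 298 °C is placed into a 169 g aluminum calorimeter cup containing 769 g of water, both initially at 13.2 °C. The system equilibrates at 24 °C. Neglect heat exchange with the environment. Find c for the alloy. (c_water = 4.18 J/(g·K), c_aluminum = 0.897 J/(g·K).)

c ≈ 0.479 J/(g·K)

Taking heat into each body as positive, Σ m c ΔT = 0:
277×c×(24 − 298) + 769×4.18×(24 − 13.2) + 169×0.897×(24 − 13.2) = 0
-75898 c = -36353
c = -36353/-75898 ≈ 0.479 J/(g·K)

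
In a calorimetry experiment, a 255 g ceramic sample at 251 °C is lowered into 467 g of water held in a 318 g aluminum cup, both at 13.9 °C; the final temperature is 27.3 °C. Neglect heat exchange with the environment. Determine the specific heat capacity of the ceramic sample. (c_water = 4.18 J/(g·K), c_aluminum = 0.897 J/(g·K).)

c ≈ 0.526 J/(g·K)

Conservation of energy gives ΣQ = 0:
255×c×(27.3 − 251) + 467×4.18×(27.3 − 13.9) + 318×0.897×(27.3 − 13.9) = 0
-57044 c = -29980
c = -29980/-57044 ≈ 0.5256 J/(g·K)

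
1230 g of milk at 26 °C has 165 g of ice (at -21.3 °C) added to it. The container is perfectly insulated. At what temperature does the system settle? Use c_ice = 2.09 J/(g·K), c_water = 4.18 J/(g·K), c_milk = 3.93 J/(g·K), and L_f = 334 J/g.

T_f ≈ 11.4 °C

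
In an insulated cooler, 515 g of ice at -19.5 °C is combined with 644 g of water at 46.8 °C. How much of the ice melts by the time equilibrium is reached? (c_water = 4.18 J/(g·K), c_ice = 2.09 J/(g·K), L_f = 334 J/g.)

m_melted ≈ 314 g

Heat available from the water dropping to 0 °C: 644·4.18·46.8 = 125982 J.
Warming the ice to 0 °C takes 515·2.09·19.5 = 20989 J, leaving 104993 J for melting.
Fully melting the ice requires m_ice L_f = 515·334 = 172010 J.
That's not enough to melt it all — equilibrium is at 0 °C with ice remaining.
Mass melted = 104993/334 ≈ 314.4 g.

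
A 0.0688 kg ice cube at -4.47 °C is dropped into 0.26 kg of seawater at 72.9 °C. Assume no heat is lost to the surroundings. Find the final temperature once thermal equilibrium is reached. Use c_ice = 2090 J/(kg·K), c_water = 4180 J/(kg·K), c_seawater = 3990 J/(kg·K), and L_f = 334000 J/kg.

T_f ≈ 39.2 °C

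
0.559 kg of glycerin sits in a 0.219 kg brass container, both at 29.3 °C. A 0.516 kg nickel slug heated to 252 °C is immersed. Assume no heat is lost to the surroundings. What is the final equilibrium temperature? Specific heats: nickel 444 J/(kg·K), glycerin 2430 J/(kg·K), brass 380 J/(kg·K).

Heat gained plus heat lost sum to zero:
0.516·444·(T − 252) + 0.559·2430·(T − 29.3) + 0.219·380·(T − 29.3) = 0
229.1(T − 252) + 1358.4(T − 29.3) + 83.22(T − 29.3) = 0
(229.1 + 1358.4 + 83.22) T = 229.1·252 + 1358.4·29.3 + 83.22·29.3
T = 99973 / 1670.7 = 59.8 °C

T_f ≈ 59.8 °C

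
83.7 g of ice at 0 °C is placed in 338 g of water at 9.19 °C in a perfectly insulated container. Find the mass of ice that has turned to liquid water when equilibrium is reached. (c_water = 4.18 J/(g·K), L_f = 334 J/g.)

m_melted ≈ 38.9 g

Heat available from the water dropping to 0 °C: 338·4.18·9.19 = 12984 J.
Melting all 83.7 g of ice would need 83.7·334 = 27956 J.
That's not enough to melt it all — equilibrium is at 0 °C with ice remaining.
m_melt = 12984 / L_f = 38.87 g.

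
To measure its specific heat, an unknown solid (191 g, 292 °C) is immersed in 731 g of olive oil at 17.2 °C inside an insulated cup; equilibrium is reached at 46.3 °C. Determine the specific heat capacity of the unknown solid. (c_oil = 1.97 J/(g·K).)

Conservation of energy gives ΣQ = 0:
191·c·(46.3 − 292) + 731·1.97·(46.3 − 17.2) = 0
-46929 c = -41906
c = -41906/-46929 ≈ 0.893 J/(g·K)

c ≈ 0.893 J/(g·K)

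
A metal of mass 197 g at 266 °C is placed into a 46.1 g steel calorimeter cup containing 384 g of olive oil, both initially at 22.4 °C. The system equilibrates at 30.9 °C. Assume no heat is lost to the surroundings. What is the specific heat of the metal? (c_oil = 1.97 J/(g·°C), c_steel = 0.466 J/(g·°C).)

Setting the total heat transfer to zero:
197·c·(30.9 − 266) + 384·1.97·(30.9 − 22.4) + 46.1·0.466·(30.9 − 22.4) = 0
-46315 c = -6612.7
c = -6612.7/-46315 ≈ 0.1428 J/(g·°C)

c ≈ 0.143 J/(g·°C)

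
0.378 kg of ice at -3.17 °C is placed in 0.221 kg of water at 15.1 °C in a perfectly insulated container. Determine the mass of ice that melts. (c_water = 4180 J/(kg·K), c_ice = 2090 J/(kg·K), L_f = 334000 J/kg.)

m_melted ≈ 0.0343 kg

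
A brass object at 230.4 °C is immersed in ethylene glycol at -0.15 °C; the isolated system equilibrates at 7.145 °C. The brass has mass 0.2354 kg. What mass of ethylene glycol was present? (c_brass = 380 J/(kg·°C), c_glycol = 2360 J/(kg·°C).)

Conservation of energy gives ΣQ = 0:
0.2354×380×(7.145 − 230.4) + m×2360×(7.145 − (-0.15)) = 0
17216 m = 19971
m = 19971/17216 ≈ 1.16 kg

m ≈ 1.16 kg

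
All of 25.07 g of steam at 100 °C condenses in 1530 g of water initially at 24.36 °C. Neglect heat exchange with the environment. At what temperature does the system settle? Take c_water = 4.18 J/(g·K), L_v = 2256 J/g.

T_f ≈ 34.3 °C

Net heat exchanged in the isolated system is zero:
steam→water at 100 °C releases m L_v = 25.07×2256 = 56558
  condensed water 100 °C→T: 104.79(T − 100)
  original water: 6395.4(T − 24.36)
6500.2 T = 56558 + 10479 + 155792 = 222829
T ≈ 34.28 °C (< 100 °C, so full condensation is consistent).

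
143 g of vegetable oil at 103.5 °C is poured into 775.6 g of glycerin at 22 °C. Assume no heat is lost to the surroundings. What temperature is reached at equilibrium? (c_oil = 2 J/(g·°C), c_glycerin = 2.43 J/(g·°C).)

Heat gained plus heat lost sum to zero:
143*2*(T − 103.5) + 775.6*2.43*(T − 22) = 0
2170.7 T = 71065
T = 71065/2170.7 ≈ 32.74 °C

T_f ≈ 32.7 °C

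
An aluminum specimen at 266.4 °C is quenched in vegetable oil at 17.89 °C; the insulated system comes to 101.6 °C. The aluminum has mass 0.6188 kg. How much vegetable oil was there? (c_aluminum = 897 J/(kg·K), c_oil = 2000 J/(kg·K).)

m ≈ 0.546 kg

Heat lost by the aluminum = heat gained by the oil:
0.6188×897×(266.4 − 101.6) = m×2000×(101.6 − 17.89)
167420 m = 91474  ⇒  m ≈ 0.5464 kg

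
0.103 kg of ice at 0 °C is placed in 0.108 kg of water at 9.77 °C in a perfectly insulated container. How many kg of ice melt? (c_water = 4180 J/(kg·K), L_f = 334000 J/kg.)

Cooling the water to 0 °C releases 0.108·4180·9.77 = 4410.6 J.
Fully melting the ice requires m_ice L_f = 0.103·334000 = 34402 J.
Since 4410.6 < 34402 J, not all the ice melts; equilibrium is at 0 °C.
m_melted·334000 = 4410.6  ⇒  m_melted ≈ 0.01321 kg.

m_melted ≈ 0.0132 kg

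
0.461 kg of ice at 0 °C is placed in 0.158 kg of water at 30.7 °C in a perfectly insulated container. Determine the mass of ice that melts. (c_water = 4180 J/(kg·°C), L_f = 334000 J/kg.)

m_melted ≈ 0.0607 kg

Water can give up m c ΔT = 0.158×4180×30.7 = 20276 J before reaching 0 °C.
Melting all 0.461 kg of ice would need 0.461×334000 = 153974 J.
That's not enough to melt it all — equilibrium is at 0 °C with ice remaining.
m_melt = 20276 / L_f = 0.06071 kg.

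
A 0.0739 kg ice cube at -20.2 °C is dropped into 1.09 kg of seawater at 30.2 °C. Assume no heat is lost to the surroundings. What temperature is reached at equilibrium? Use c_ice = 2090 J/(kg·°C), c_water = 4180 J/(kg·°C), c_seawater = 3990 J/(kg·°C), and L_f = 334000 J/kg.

T_f ≈ 22.2 °C

Taking heat into each body as positive, Σ m c ΔT = 0:
ice -20.2→0 °C: 0.0739·2090·20.2 = 3119.9
  latent heat to melt: 0.0739·334000 = 24683
  meltwater 0→T: 0.0739·4180·T = 308.9 T
  seawater cools: 1.09·3990·(T − 30.2) = 4349.1(T − 30.2)
4658 T = 131343 − 27803 = 103540
T ≈ 22.23 °C (positive, so assuming full melt was valid).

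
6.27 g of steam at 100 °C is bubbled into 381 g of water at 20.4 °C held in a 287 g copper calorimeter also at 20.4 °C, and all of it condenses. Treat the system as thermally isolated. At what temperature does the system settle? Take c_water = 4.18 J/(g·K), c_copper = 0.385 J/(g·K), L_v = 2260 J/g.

T_f ≈ 29.8 °C

Heat gained plus heat lost sum to zero:
latent heat released on condensation: 6.27×2260 = 14170
  condensed water 100 °C→T: 26.21(T − 100)
  original water: 1592.6(T − 20.4)
  copper cup: 287×0.385×(T − 20.4) = 110.5(T − 20.4)
1729.3 T = 14170 + 2620.9 + 34743 = 51534
T ≈ 29.80 °C (< 100 °C, so full condensation is consistent).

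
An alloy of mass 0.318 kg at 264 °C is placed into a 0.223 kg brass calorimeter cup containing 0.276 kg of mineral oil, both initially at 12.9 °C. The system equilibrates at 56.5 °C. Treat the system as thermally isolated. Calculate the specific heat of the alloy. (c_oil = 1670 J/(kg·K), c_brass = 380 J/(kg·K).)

c ≈ 361 J/(kg·K)

Let T be the final temperature. ΣQ_i = 0:
0.318·c·(56.5 − 264) + 0.276·1670·(56.5 − 12.9) + 0.223·380·(56.5 − 12.9) = 0
-65.98 c = -23791
c = -23791/-65.98 ≈ 360.5 J/(kg·K)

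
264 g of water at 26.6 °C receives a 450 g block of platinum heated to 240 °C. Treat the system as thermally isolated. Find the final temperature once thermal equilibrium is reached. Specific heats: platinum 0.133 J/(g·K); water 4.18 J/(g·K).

T_f ≈ 37.6 °C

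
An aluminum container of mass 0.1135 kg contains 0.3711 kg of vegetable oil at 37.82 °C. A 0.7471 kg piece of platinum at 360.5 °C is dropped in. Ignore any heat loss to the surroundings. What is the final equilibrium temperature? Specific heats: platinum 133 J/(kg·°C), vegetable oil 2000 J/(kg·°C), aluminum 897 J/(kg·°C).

T_f ≈ 71.8 °C

Taking heat into each body as positive, Σ m c ΔT = 0:
0.7471*133*(T − 360.5) + 0.3711*2000*(T − 37.82) + 0.1135*897*(T − 37.82) = 0
99.36(T − 360.5) + 742.2(T − 37.82) + 101.81(T − 37.82) = 0
943.37 T = 67741
T = 67741/943.37 ≈ 71.81 °C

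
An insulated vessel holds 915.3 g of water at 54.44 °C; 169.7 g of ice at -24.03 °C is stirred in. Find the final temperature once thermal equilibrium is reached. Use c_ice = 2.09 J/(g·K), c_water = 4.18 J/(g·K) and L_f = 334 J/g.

Sum of m c ΔT and latent-heat terms is zero:
ice -24.03→0 °C: 169.7·2.09·24.03 = 8522.8
  fusion: m_ice L_f = 169.7·334 = 56680
  meltwater 0→T: 169.7·4.18·T = 709.35 T
  water cools: 915.3·4.18·(T − 54.44) = 3826(T − 54.44)
4535.3 T = 208285 − 65203 = 143082
T ≈ 31.55 °C — above 0 °C, consistent with complete melting.

T_f ≈ 31.5 °C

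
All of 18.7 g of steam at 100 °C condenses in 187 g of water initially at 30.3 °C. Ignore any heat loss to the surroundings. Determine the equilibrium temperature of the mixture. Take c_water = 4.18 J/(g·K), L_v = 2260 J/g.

T_f ≈ 85.8 °C

Taking heat into each body as positive, Σ m c ΔT = 0:
condense steam: −18.7×2260 = −42262; condensate cools 100→T: 18.7×4.18×(T − 100) = 78.17(T − 100); original water: 781.66(T − 30.3)
859.83 T = 42262 + 7816.6 + 23684 = 73763
T ≈ 85.79 °C, under the boiling point, so the assumption holds.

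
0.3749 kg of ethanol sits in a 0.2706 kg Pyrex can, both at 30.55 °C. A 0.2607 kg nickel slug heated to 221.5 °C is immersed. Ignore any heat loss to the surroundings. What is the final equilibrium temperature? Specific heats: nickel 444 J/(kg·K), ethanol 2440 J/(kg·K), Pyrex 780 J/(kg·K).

Let T be the final temperature. ΣQ_i = 0:
0.2607·444·(T − 221.5) + 0.3749·2440·(T − 30.55) + 0.2706·780·(T − 30.55) = 0
115.75(T − 221.5) + 914.76(T − 30.55) + 211.07(T − 30.55) = 0
(115.75 + 914.76 + 211.07) T = 115.75·221.5 + 914.76·30.55 + 211.07·30.55
T = 60033 / 1241.6 = 48.4 °C

T_f ≈ 48.4 °C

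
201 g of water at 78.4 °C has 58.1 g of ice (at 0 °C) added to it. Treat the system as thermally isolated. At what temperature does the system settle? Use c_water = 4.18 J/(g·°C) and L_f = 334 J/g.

T_f ≈ 42.9 °C

Heat gained plus heat lost sum to zero:
latent heat to melt: 58.1×334 = 19405
  meltwater 0→T: 58.1×4.18×T = 242.86 T
  water: 840.18(T − 78.4)
1083 T = 65870 − 19405 = 46465
T ≈ 42.90 °C — above 0 °C, consistent with complete melting.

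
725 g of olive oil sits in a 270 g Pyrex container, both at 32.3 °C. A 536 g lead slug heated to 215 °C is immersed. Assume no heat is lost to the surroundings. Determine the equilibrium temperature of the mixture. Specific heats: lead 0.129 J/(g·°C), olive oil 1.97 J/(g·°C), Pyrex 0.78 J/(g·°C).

T_f = Σ m_i c_i T_i / Σ m_i c_i:
T_f = (69.14×215 + 1428.2×32.3 + 210.6×32.3) / (69.14 + 1428.2 + 210.6)
    = 67801 / 1708 ≈ 39.70 °C

T_f ≈ 39.7 °C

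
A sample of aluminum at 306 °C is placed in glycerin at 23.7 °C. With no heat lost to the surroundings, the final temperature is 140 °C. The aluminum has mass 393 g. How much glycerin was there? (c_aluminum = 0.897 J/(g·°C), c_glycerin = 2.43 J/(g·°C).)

Heat lost by the aluminum = heat gained by the glycerin:
393·0.897·(306 − 140) = m·2.43·(140 − 23.7)
282.61 m = 58518  ⇒  m ≈ 207.1 g

m ≈ 207 g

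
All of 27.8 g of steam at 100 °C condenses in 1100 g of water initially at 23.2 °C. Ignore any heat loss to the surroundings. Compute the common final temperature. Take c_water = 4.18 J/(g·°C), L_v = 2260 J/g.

Setting the total heat transfer to zero:
condense steam: −27.8×2260 = −62828; condensed water 100 °C→T: 116.2(T − 100); water warms: 1100×4.18×(T − 23.2) = 4598(T − 23.2)
4714.2 T = 62828 + 11620 + 106674 = 181122
T ≈ 38.42 °C (< 100 °C, so full condensation is consistent).

T_f ≈ 38.4 °C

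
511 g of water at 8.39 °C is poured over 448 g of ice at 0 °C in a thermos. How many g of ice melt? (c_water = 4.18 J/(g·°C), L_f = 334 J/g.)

Cooling the water to 0 °C releases 511×4.18×8.39 = 17921 J.
Fully melting the ice requires m_ice L_f = 448×334 = 149632 J.
That's not enough to melt it all — equilibrium is at 0 °C with ice remaining.
m_melted×334 = 17921  ⇒  m_melted ≈ 53.66 g.

m_melted ≈ 53.7 g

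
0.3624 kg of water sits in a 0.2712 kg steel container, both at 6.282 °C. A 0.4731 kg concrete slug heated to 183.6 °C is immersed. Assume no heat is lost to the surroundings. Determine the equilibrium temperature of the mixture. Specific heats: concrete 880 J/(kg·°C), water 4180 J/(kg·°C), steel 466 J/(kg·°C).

Heat gained plus heat lost sum to zero:
0.4731·880·(T − 183.6) + 0.3624·4180·(T − 6.282) + 0.2712·466·(T − 6.282) = 0
416.33(T − 183.6) + 1514.8(T − 6.282) + 126.38(T − 6.282) = 0
2057.5 T = 86748
T = 86748/2057.5 ≈ 42.16 °C

T_f ≈ 42.2 °C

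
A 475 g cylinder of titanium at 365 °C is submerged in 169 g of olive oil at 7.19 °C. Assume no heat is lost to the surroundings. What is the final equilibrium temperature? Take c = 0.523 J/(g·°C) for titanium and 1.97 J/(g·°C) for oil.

T_f ≈ 160.1 °C

T_f = Σ m_i c_i T_i / Σ m_i c_i:
T_f = (248.43*365 + 332.93*7.19) / (248.43 + 332.93)
    = 93069 / 581.36 ≈ 160.09 °C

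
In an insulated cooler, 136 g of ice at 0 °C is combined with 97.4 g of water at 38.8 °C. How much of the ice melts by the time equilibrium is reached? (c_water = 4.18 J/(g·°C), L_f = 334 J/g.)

m_melted ≈ 47.3 g

Heat available from the water dropping to 0 °C: 97.4·4.18·38.8 = 15797 J.
Fully melting the ice requires m_ice L_f = 136·334 = 45424 J.
15797 J < 45424 J, so only part of the ice melts and the system sits at 0 °C.
m_melted·334 = 15797  ⇒  m_melted ≈ 47.3 g.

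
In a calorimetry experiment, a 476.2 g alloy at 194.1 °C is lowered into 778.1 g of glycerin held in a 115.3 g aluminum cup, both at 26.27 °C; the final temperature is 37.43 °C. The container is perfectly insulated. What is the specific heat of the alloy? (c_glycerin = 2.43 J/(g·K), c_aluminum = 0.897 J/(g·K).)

c ≈ 0.298 J/(g·K)

Setting the total heat transfer to zero:
476.2×c×(37.43 − 194.1) + 778.1×2.43×(37.43 − 26.27) + 115.3×0.897×(37.43 − 26.27) = 0
-74606 c = -22255
c = -22255/-74606 ≈ 0.2983 J/(g·K)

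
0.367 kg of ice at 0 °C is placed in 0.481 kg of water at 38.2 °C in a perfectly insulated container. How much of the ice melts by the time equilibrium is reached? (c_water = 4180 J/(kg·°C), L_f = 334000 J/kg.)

m_melted ≈ 0.23 kg

Cooling the water to 0 °C releases 0.481·4180·38.2 = 76804 J.
Melting all 0.367 kg of ice would need 0.367·334000 = 122578 J.
Since 76804 < 122578 J, not all the ice melts; equilibrium is at 0 °C.
m_melted·334000 = 76804  ⇒  m_melted ≈ 0.23 kg.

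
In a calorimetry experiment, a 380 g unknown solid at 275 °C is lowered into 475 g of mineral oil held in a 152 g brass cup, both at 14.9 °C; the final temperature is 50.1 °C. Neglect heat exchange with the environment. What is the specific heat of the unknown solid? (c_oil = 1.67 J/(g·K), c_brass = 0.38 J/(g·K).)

c ≈ 0.351 J/(g·K)

Let T be the final temperature. ΣQ_i = 0:
380×c×(50.1 − 275) + 475×1.67×(50.1 − 14.9) + 152×0.38×(50.1 − 14.9) = 0
-85462 c = -29956
c = -29956/-85462 ≈ 0.3505 J/(g·K)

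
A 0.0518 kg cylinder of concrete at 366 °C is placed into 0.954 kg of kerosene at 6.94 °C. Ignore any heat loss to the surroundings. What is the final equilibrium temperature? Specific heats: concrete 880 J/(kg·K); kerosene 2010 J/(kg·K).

Taking heat into each body as positive, Σ m c ΔT = 0:
0.0518*880*(T − 366) + 0.954*2010*(T − 6.94) = 0
45.58(T − 366) + 1917.5(T − 6.94) = 0
(45.58 + 1917.5) T = 45.58*366 + 1917.5*6.94
T = 29991/1963.1 ≈ 15.28 °C

T_f ≈ 15.3 °C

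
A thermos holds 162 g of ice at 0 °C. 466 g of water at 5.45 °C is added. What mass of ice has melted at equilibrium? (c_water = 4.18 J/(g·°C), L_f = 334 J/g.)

m_melted ≈ 31.8 g

Cooling the water to 0 °C releases 466·4.18·5.45 = 10616 J.
Fully melting the ice requires m_ice L_f = 162·334 = 54108 J.
10616 J < 54108 J, so only part of the ice melts and the system sits at 0 °C.
m_melted·334 = 10616  ⇒  m_melted ≈ 31.78 g.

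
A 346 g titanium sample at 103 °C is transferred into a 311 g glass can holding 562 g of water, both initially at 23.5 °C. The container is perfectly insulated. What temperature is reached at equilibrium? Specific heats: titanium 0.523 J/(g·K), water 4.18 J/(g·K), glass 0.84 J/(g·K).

Let T be the final temperature. ΣQ_i = 0:
346×0.523×(T − 103) + 562×4.18×(T − 23.5) + 311×0.84×(T − 23.5) = 0
2791.4 T = 79983
T = 79983 / 2791.4 = 28.7 °C

T_f ≈ 28.7 °C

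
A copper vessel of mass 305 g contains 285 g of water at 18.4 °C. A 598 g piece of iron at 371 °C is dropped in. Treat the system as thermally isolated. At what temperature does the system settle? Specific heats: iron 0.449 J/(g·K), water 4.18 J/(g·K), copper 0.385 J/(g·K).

T_f ≈ 78.4 °C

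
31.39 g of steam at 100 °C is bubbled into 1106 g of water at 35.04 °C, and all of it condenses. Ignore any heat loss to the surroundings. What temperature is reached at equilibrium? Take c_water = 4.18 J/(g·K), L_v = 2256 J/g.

Let T be the final temperature. ΣQ_i = 0:
condense steam: −31.39·2256 = −70816
  condensed water 100 °C→T: 131.21(T − 100)
  water warms: 1106·4.18·(T − 35.04) = 4623.1(T − 35.04)
4754.3 T = 70816 + 13121 + 161993 = 245930
T ≈ 51.73 °C, under the boiling point, so the assumption holds.

T_f ≈ 51.7 °C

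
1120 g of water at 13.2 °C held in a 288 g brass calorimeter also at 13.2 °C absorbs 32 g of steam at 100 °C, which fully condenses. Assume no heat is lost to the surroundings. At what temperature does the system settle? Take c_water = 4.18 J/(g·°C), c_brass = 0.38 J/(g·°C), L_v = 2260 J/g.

Taking heat into each body as positive, Σ m c ΔT = 0:
steam→water at 100 °C releases m L_v = 32·2260 = 72320; condensate cools 100→T: 32·4.18·(T − 100) = 133.76(T − 100); water warms: 1120·4.18·(T − 13.2) = 4681.6(T − 13.2); brass cup: 288·0.38·(T − 13.2) = 109.44(T − 13.2)
4924.8 T = 72320 + 13376 + 63242 = 148938
T ≈ 30.24 °C (< 100 °C, so full condensation is consistent).

T_f ≈ 30.2 °C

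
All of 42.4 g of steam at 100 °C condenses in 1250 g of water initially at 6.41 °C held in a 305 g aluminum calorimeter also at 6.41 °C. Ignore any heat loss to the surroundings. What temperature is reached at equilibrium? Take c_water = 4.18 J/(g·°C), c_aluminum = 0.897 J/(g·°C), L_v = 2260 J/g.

T_f ≈ 26.2 °C

Heat gained plus heat lost sum to zero:
condense steam: −42.4·2260 = −95824; condensed water 100 °C→T: 177.23(T − 100); water warms: 1250·4.18·(T − 6.41) = 5225(T − 6.41); aluminum cup: 305·0.897·(T − 6.41) = 273.58(T − 6.41)
5675.8 T = 95824 + 17723 + 35246 = 148793
T ≈ 26.22 °C (< 100 °C, so full condensation is consistent).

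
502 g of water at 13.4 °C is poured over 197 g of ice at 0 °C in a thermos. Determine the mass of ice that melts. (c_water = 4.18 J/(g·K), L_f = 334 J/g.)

Water can give up m c ΔT = 502·4.18·13.4 = 28118 J before reaching 0 °C.
Fully melting the ice requires m_ice L_f = 197·334 = 65798 J.
Since 28118 < 65798 J, not all the ice melts; equilibrium is at 0 °C.
m_melted·334 = 28118  ⇒  m_melted ≈ 84.19 g.

m_melted ≈ 84.2 g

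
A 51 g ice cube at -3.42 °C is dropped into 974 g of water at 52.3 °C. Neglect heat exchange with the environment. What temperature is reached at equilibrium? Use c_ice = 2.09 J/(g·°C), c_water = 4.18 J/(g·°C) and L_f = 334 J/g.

Heat gained plus heat lost sum to zero:
ice -3.42→0 °C: 51·2.09·3.42 = 364.54; latent heat to melt: 51·334 = 17034; meltwater 0→T: 51·4.18·T = 213.18 T; water: 4071.3(T − 52.3)
4284.5 T = 212930 − 17399 = 195531
T ≈ 45.64 °C (positive, so assuming full melt was valid).

T_f ≈ 45.6 °C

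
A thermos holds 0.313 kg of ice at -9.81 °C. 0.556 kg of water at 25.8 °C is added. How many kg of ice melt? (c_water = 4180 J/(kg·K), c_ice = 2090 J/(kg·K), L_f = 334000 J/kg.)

Heat available from the water dropping to 0 °C: 0.556×4180×25.8 = 59961 J.
Warming the ice to 0 °C takes 0.313×2090×9.81 = 6417.4 J, leaving 53544 J for melting.
To melt every bit of ice: 0.313×334000 = 104542 J.
That's not enough to melt it all — equilibrium is at 0 °C with ice remaining.
m_melted×334000 = 53544  ⇒  m_melted ≈ 0.1603 kg.

m_melted ≈ 0.16 kg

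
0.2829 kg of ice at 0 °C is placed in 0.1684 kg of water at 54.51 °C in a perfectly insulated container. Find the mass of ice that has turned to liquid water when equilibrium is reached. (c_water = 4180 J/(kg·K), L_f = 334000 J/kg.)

m_melted ≈ 0.115 kg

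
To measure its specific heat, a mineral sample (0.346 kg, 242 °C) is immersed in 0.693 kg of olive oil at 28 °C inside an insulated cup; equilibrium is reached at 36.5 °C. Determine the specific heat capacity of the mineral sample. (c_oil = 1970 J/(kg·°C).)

c ≈ 163 J/(kg·°C)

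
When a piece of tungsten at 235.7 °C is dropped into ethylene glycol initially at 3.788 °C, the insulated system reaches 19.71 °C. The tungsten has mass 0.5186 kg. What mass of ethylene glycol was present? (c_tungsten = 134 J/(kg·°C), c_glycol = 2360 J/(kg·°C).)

|Q_tungsten| = |Q_glycol|:
0.5186×134×(235.7 − 19.71) = m×2360×(19.71 − 3.788)
37576 m = 15010  ⇒  m ≈ 0.3994 kg

m ≈ 0.399 kg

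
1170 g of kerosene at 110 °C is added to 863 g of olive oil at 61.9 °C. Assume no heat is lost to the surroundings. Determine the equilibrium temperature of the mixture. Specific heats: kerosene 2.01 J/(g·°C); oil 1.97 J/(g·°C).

T_f ≈ 89.8 °C

With ΣQ=0 the equilibrium temperature is the m·c-weighted mean:
T_f = (2351.7×110 + 1700.1×61.9) / (2351.7 + 1700.1)
    = 363924 / 4051.8 ≈ 89.82 °C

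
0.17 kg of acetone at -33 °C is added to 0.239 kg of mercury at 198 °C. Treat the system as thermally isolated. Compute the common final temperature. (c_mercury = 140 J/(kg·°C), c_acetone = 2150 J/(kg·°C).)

T_f ≈ -13.6 °C

Setting the total heat transfer to zero:
0.239×140×(T − 198) + 0.17×2150×(T − (-33)) = 0
398.96 T = -5436.4
T ≈ -13.63 °C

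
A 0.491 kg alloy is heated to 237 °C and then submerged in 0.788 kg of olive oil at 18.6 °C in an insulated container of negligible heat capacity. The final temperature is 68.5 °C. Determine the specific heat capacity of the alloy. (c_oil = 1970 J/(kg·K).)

Heat lost by the alloy = heat gained by the oil:
0.491×c×(237 − 68.5) = 0.788×1970×(68.5 − 18.6)
82.73 c = 77463  ⇒  c ≈ 936.3 J/(kg·K)

c ≈ 936 J/(kg·K)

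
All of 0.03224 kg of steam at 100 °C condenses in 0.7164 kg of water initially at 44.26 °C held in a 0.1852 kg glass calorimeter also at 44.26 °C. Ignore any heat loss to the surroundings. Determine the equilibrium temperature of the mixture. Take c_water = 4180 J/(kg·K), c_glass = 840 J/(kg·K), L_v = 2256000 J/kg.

T_f ≈ 68.7 °C

Conservation of energy gives ΣQ = 0:
steam→water at 100 °C releases m L_v = 0.03224×2256000 = 72733
  condensate cools 100→T: 0.03224×4180×(T − 100) = 134.76(T − 100)
  water warms: 0.7164×4180×(T − 44.26) = 2994.6(T − 44.26)
  glass cup: 0.1852×840×(T − 44.26) = 155.57(T − 44.26)
3284.9 T = 72733 + 13476 + 139424 = 225634
T ≈ 68.69 °C, under the boiling point, so the assumption holds.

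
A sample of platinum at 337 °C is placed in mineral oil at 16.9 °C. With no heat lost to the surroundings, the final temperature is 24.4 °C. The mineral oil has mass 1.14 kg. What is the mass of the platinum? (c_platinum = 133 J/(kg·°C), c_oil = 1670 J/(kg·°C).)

m ≈ 0.343 kg

|Q_platinum| = |Q_oil|:
m·133·(337 − 24.4) = 1.14·1670·(24.4 − 16.9)
41576 m = 14278  ⇒  m ≈ 0.3434 kg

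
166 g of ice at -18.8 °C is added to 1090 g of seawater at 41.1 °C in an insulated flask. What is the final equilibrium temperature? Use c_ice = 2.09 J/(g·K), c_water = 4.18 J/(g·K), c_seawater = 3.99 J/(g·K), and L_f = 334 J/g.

T_f ≈ 23.2 °C

Conservation of energy gives ΣQ = 0:
warm ice to 0 °C: 166×2.09×(0 − (-18.8)) = 6522.5
  latent heat to melt: 166×334 = 55444
  meltwater 0→T: 166×4.18×T = 693.88 T
  seawater: 4349.1(T − 41.1)
5043 T = 178748 − 61966 = 116782
T ≈ 23.16 °C (positive, so assuming full melt was valid).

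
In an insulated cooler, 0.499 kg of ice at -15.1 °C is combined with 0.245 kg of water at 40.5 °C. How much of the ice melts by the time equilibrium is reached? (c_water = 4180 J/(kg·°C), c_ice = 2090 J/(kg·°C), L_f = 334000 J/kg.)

m_melted ≈ 0.077 kg

Heat available from the water dropping to 0 °C: 0.245·4180·40.5 = 41476 J.
Of that, 0.499·2090·15.1 = 15748 J goes to bring the ice to 0 °C, leaving 25728 J.
Melting all 0.499 kg of ice would need 0.499·334000 = 166666 J.
25728 J < 166666 J, so only part of the ice melts and the system sits at 0 °C.
m_melted·334000 = 25728  ⇒  m_melted ≈ 0.07703 kg.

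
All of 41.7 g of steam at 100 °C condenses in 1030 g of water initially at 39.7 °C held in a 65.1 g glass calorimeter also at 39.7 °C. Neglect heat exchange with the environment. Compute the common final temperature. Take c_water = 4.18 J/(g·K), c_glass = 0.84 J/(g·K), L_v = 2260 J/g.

T_f ≈ 62.8 °C

Energy conservation, ΣQ = 0:
latent heat released on condensation: 41.7·2260 = 94242
  condensate cools 100→T: 41.7·4.18·(T − 100) = 174.31(T − 100)
  water warms: 1030·4.18·(T − 39.7) = 4305.4(T − 39.7)
  glass cup: 65.1·0.84·(T − 39.7) = 54.68(T − 39.7)
4534.4 T = 94242 + 17431 + 173095 = 284768
T ≈ 62.80 °C — below 100 °C, confirming all the steam condensed.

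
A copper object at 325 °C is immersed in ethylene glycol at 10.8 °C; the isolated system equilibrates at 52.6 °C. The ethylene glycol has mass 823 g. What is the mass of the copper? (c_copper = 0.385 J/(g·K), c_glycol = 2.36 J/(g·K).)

m ≈ 774 g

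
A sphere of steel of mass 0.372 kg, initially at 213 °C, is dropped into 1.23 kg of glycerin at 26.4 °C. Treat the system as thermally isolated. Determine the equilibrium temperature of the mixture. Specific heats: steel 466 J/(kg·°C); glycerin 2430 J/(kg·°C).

Heat lost by the steel equals heat gained by the glycerin:
0.372×466×(213 − T) = 1.23×2430×(T − 26.4)
173.35(213 − T) = 2988.9(T − 26.4)
3162.3 T = 115831  ⇒  T ≈ 36.63 °C

T_f ≈ 36.6 °C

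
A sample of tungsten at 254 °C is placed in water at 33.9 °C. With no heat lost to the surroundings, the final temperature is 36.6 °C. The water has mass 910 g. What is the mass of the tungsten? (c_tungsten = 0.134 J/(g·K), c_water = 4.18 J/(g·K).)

m ≈ 353 g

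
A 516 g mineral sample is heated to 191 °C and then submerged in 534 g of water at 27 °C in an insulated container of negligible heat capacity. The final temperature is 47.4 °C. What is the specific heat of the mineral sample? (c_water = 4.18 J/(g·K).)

c ≈ 0.615 J/(g·K)

Heat lost by the mineral sample = heat gained by the water:
516×c×(191 − 47.4) = 534×4.18×(47.4 − 27)
74098 c = 45535  ⇒  c ≈ 0.6145 J/(g·K)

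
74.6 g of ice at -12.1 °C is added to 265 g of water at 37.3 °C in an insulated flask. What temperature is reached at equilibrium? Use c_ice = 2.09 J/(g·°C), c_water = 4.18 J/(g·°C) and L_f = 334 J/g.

Conservation of energy gives ΣQ = 0:
warm ice to 0 °C: 74.6×2.09×(0 − (-12.1)) = 1886.6; melt ice: 74.6×334 = 24916; meltwater 0→T: 74.6×4.18×T = 311.83 T; water: 1107.7(T − 37.3)
1419.5 T = 41317 − 26803 = 14514
T ≈ 10.22 °C. Since T > 0 °C, the all-ice-melts assumption holds.

T_f ≈ 10.2 °C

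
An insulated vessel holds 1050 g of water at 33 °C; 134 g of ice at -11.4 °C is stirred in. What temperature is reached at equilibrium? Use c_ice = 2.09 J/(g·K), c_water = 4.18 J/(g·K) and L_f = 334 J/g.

T_f ≈ 19.6 °C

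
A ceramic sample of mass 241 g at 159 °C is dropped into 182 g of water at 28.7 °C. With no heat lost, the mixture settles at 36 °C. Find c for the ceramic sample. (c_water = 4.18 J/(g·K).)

Net heat exchanged in the isolated system is zero:
241×c×(36 − 159) + 182×4.18×(36 − 28.7) = 0
-29643 c = -5553.5
c = -5553.5/-29643 ≈ 0.1873 J/(g·K)

c ≈ 0.187 J/(g·K)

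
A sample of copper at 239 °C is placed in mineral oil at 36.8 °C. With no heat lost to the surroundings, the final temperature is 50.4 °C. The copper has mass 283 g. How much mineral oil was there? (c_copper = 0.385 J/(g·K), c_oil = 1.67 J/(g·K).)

m ≈ 905 g

Heat lost by the copper = heat gained by the oil:
283×0.385×(239 − 50.4) = m×1.67×(50.4 − 36.8)
22.71 m = 20549  ⇒  m ≈ 904.8 g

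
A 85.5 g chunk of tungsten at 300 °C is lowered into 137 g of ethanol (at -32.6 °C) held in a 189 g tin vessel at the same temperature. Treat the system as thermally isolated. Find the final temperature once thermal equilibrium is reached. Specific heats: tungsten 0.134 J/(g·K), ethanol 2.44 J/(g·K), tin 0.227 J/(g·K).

Energy conservation, ΣQ = 0:
85.5·0.134·(T − 300) + 137·2.44·(T − (-32.6)) + 189·0.227·(T − (-32.6)) = 0
388.64 T = -8859.1
T ≈ -22.80 °C

T_f ≈ -22.8 °C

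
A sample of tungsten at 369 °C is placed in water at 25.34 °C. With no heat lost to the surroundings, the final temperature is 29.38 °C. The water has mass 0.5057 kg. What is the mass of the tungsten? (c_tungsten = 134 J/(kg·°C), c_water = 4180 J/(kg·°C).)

m ≈ 0.188 kg

|Q_tungsten| = |Q_water|:
m·134·(369 − 29.38) = 0.5057·4180·(29.38 − 25.34)
45509 m = 8539.9  ⇒  m ≈ 0.1877 kg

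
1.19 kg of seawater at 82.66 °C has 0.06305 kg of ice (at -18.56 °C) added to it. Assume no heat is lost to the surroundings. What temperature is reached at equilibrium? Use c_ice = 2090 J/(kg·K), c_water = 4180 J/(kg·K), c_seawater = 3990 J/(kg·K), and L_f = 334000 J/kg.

T_f ≈ 73.6 °C

Setting the total heat transfer to zero:
ice -18.56→0 °C: 0.06305·2090·18.56 = 2445.7; fusion: m_ice L_f = 0.06305·334000 = 21059; warm the meltwater: 263.55 T; seawater cools: 1.19·3990·(T − 82.66) = 4748.1(T − 82.66)
5011.6 T = 392478 − 23504 = 368974
T ≈ 73.62 °C — above 0 °C, consistent with complete melting.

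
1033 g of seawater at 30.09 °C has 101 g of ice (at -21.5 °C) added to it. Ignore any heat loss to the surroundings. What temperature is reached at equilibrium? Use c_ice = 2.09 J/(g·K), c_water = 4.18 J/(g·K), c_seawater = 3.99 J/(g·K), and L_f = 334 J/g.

T_f ≈ 18.9 °C

Sum of m c ΔT and latent-heat terms is zero:
ice -21.5→0 °C: 101×2.09×21.5 = 4538.4
  latent heat to melt: 101×334 = 33734
  meltwater 0→T: 101×4.18×T = 422.18 T
  seawater cools: 1033×3.99×(T − 30.09) = 4121.7(T − 30.09)
4543.9 T = 124021 − 38272 = 85749
T ≈ 18.87 °C — above 0 °C, consistent with complete melting.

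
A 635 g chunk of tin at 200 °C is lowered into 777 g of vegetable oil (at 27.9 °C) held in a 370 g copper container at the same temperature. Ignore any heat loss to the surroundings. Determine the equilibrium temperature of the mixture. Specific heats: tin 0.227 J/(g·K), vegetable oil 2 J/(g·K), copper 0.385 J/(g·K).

T_f ≈ 41.4 °C

T_f = Σ m_i c_i T_i / Σ m_i c_i:
T_f = (144.15*200 + 1554*27.9 + 142.45*27.9) / (144.15 + 1554 + 142.45)
    = 76160 / 1840.6 ≈ 41.38 °C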